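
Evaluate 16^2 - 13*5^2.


x^2 - d*y^2
= 16^2 - 13*5^2
= 256 - 325
= -69

-69


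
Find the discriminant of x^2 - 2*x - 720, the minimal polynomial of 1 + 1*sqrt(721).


The element 1 + 1*sqrt(721) has minimal polynomial:
x^2 - 2*x - 720
Discriminant = (-2)^2 - 4*(-720)
= 4 + 2880
= 2884

2884


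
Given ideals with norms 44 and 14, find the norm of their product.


N(IJ) = N(I) * N(J)
= 44 * 14
= 616

616


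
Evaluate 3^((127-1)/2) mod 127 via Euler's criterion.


p = 127 is prime and the exponent is (p-1)/2 = 63, so by Euler's criterion 3^63 = (3/127) = +1 or -1 mod 127.
Compute by square-and-multiply:
  63 = 32 + 16 + 8 + 4 + 2 + 1 (binary 111111)
  Repeated squaring mod 127: 3^1 = 3, 3^2 = 9, 3^4 = 81, 3^8 = 84, 3^16 = 71, 3^32 = 88
  3^63 = 3^32 * 3^16 * 3^8 * 3^4 * 3^2 * 3^1 = 88 * 71 * 84 * 81 * 9 * 3 mod 127
    88 * 71 = 6248 = 25 mod 127
    25 * 84 = 2100 = 68 mod 127
    68 * 81 = 5508 = 47 mod 127
    47 * 9 = 423 = 42 mod 127
    42 * 3 = 126 = 126 mod 127
  3^63 = 126 mod 127
Result 126 = p - 1 = -1 mod 127: 3 is a quadratic non-residue mod 127. As a residue in [0, p-1] the value is 126.
3^63 mod 127 = 126

126


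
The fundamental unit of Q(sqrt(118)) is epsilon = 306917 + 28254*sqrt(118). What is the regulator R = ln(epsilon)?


epsilon = 306917 + 28254*sqrt(118)
= 613834.0000
R = ln(613834.0000)
= 13.3275

13.3275


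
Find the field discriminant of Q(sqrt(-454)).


For K = Q(sqrt(d)) with d squarefree: disc(K) = d if d = 1 mod 4, and disc(K) = 4d if d = 2 or 3 mod 4.
Here d = -454, and d mod 4 = 2.
d = 2 mod 4, not 1 (O_K = Z[sqrt(d)]), so disc(K) = 4d = 4 * (-454) = -1816

-1816


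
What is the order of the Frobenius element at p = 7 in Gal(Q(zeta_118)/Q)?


The Frobenius at p in Gal(Q(zeta_n)/Q) = (Z/nZ)* is the class of p, so its order is ord_118(7), the smallest k >= 1 with 7^k = 1 mod 118.
n = 118 = 2 * 59, phi(118) = 58; the order divides phi(n).
Divisors of 58: 1, 2, 29, 58
Repeated squaring mod 118: 7^1 = 7, 7^2 = 49, 7^4 = 41, 7^8 = 29, 7^16 = 15, 7^32 = 107
Test divisors in increasing order:
  k=1: 7^1 = 7 mod 118
  k=2: 7^2 = 49 mod 118
  k=29: 7^29 = 15 * 29 * 41 * 7 = 1 mod 118  <- first divisor giving 1
Order = 29

29


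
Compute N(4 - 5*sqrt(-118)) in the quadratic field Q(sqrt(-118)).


N(a + b*sqrt(d)) = a^2 - d*b^2
= (4)^2 - (-118)*(-5)^2
= 16 + 2950
= 2966

2966


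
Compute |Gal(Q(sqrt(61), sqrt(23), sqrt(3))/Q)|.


The 3 square roots of distinct primes are multiplicatively independent over Q,
so [K:Q] = 2^3 and Gal(K/Q) is isomorphic to (Z/2Z)^3.
|Gal| = 2^3 = 8

8


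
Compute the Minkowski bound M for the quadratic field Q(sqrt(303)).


d = 303, d mod 4 = 3, so disc(K) = 4d = 1212; |disc(K)| = 1212
Real quadratic field, so n = 2, s = r2 = 0, r1 = 2
M = (n!/n^n) * (4/pi)^s * sqrt(|disc(K)|) = (2!/2^2) * (4/pi)^0 * sqrt(1212)
= 0.5 * 1.000000 * 34.813790
= 17.4069

17.4069


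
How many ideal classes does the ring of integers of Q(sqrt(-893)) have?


K = Q(sqrt(-893)). d mod 4 = 3, so D = disc(K) = 4d = -3572
h(K) equals the number of primitive reduced positive-definite forms (a, b, c) = a*x^2 + b*x*y + c*y^2 with b^2 - 4ac = D,
where reduced means |b| <= a <= c, with b >= 0 whenever |b| = a or a = c, and primitive means gcd(a, b, c) = 1.
Reduced forces 3a^2 <= |D| = 3572, so 1 <= a <= 34; b must have the parity of D, and c = (b^2 - D)/(4a) must be an integer >= a.
Enumerate a = 1..34, b in [-a, a]:
  a=1: (1, 0, 893)  [1]
  a=2: (2, 2, 447)  [1]
  a=3: (3, -2, 298), (3, 2, 298)  [2]
  a=4..5: none
  a=6: (6, -2, 149), (6, 2, 149)  [2]
  a=7..8: none
  a=9: (9, -8, 101), (9, 8, 101)  [2]
  a=10: none
  a=11: (11, -6, 82), (11, 6, 82)  [2]
  a=12: none
  a=13: (13, -4, 69), (13, 4, 69)  [2]
  a=14..16: none
  a=17: (17, -10, 54), (17, 10, 54)  [2]
  a=18: (18, -10, 51), (18, 10, 51)  [2]
  a=19: (19, 0, 47)  [1]
  a=20..21: none
  a=22: (22, -6, 41), (22, 6, 41)  [2]
  a=23: (23, -4, 39), (23, 4, 39)  [2]
  a=24..25: none
  a=26: (26, -22, 39), (26, 22, 39)  [2]
  a=27: (27, -10, 34), (27, 10, 34)  [2]
  a=28: none
  a=29: (29, -16, 33), (29, 16, 33)  [2]
  a=30..32: none
  a=33: (33, 28, 33)  [1]
  a=34: none
Total reduced forms: 1 + 1 + 2 + 2 + 2 + 2 + 2 + 2 + 2 + 1 + 2 + 2 + 2 + 2 + 2 + 1 = 28
h = 28

28


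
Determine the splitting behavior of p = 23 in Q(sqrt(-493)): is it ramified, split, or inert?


K = Q(sqrt(-493)). Since d mod 4 = 3, disc(K) = -1972.
Check p | disc: -1972 mod 23 = 6.
p does not divide disc. Compute Legendre symbol (d/p):
13^((23-1)/2) mod 23 = 1
(d/p) = 1, so p splits: (p) = P*P' with e=1, f=1, g=2.
Therefore p is split.

split


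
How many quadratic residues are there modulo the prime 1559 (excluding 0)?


For prime p, the number of non-zero quadratic residues is (p-1)/2.
= (1559-1)/2
= 779

779


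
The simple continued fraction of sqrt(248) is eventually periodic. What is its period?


Run the CF algorithm for sqrt(248).
a_0 = floor(sqrt(248)) = 15; set m_0=0, q_0=1.
Recurrence: m' = q*a - m,  q' = (d - m'^2)/q,  a' = floor((a_0 + m')/q').
  step 1: m=15, q=23, a=1
  step 2: m=8, q=8, a=2
  step 3: m=8, q=23, a=1
  step 4: m=15, q=1, a=30
a_4 = 2*a_0 = 30, so the period closes here.
sqrt(248) = [15; 1, 2, 1, 30]
Period length = 4

4


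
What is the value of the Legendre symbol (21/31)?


p = 31 is prime, so compute (21/31) with the reciprocity algorithm (Jacobi-symbol steps: pull out 2s via (2/n), flip via reciprocity, reduce):
  reciprocity: (21/31) -> +(31/21)
  reduce: (10/21)
  pull out 2: (2/21) = -1  (since 21 mod 8 = 5)
  reciprocity: (5/21) -> +(21/5)
  reduce: (1/5)
  (1/5) = 1
Product of signs = -1
(21/31) = -1

-1


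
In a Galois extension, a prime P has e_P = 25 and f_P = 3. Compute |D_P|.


|D_P| = e * f
= 25 * 3
= 75

75


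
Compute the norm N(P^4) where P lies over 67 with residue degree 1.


N(P^a) = p^(a*f)
= 67^(4*1)
= 67^4
= 20151121

20151121


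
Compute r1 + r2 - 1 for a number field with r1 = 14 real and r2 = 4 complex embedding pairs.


By Dirichlet's unit theorem:
rank = r1 + r2 - 1
= 14 + 4 - 1
= 17

17


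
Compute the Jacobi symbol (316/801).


Compute (316/801) via quadratic reciprocity:
  pull out 2: (2/801) = +1  (since 801 mod 8 = 1)
  pull out 2: (2/801) = +1  (since 801 mod 8 = 1)
  reciprocity: (79/801) -> +(801/79)
  reduce: (11/79)
  reciprocity: (11/79) -> -(79/11)
  reduce: (2/11)
  pull out 2: (2/11) = -1  (since 11 mod 8 = 3)
  (1/11) = 1
Product of signs = 1

1


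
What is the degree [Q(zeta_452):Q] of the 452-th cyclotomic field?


The degree equals Euler's totient phi(452).
452 = 2^2 * 113
phi(452) = 224

224


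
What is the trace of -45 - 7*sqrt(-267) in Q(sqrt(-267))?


Tr(a + b*sqrt(d)) = (a + b*sqrt(d)) + (a - b*sqrt(d)) = 2a
= 2 * (-45)
= -90

-90


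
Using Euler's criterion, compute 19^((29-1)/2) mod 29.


p = 29 is prime and the exponent is (p-1)/2 = 14, so by Euler's criterion 19^14 = (19/29) = +1 or -1 mod 29.
Compute by square-and-multiply:
  14 = 8 + 4 + 2 (binary 1110)
  Repeated squaring mod 29: 19^1 = 19, 19^2 = 13, 19^4 = 24, 19^8 = 25
  19^14 = 19^8 * 19^4 * 19^2 = 25 * 24 * 13 mod 29
    25 * 24 = 600 = 20 mod 29
    20 * 13 = 260 = 28 mod 29
  19^14 = 28 mod 29
Result 28 = p - 1 = -1 mod 29: 19 is a quadratic non-residue mod 29. As a residue in [0, p-1] the value is 28.
19^14 mod 29 = 28

28


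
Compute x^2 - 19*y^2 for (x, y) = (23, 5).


x^2 - d*y^2
= 23^2 - 19*5^2
= 529 - 475
= 54

54


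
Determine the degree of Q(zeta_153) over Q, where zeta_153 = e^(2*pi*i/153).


The degree equals Euler's totient phi(153).
153 = 3^2 * 17
phi(153) = 96

96


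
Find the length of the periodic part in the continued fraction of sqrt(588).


Run the CF algorithm for sqrt(588).
a_0 = floor(sqrt(588)) = 24; set m_0=0, q_0=1.
Recurrence: m' = q*a - m,  q' = (d - m'^2)/q,  a' = floor((a_0 + m')/q').
  step 1: m=24, q=12, a=4
  step 2: m=24, q=1, a=48
a_2 = 2*a_0 = 48, so the period closes here.
sqrt(588) = [24; 4, 48]
Period length = 2

2


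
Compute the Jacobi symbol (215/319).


Compute (215/319) via quadratic reciprocity:
  reciprocity: (215/319) -> -(319/215)
  reduce: (104/215)
  pull out 2: (2/215) = +1  (since 215 mod 8 = 7)
  pull out 2: (2/215) = +1  (since 215 mod 8 = 7)
  pull out 2: (2/215) = +1  (since 215 mod 8 = 7)
  reciprocity: (13/215) -> +(215/13)
  reduce: (7/13)
  reciprocity: (7/13) -> +(13/7)
  reduce: (6/7)
  pull out 2: (2/7) = +1  (since 7 mod 8 = 7)
  reciprocity: (3/7) -> -(7/3)
  reduce: (1/3)
  (1/3) = 1
Product of signs = 1

1


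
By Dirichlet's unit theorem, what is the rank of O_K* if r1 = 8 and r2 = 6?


By Dirichlet's unit theorem:
rank = r1 + r2 - 1
= 8 + 6 - 1
= 13

13


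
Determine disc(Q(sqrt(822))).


For K = Q(sqrt(d)) with d squarefree: disc(K) = d if d = 1 mod 4, and disc(K) = 4d if d = 2 or 3 mod 4.
Here d = 822, and d mod 4 = 2.
d = 2 mod 4, not 1 (O_K = Z[sqrt(d)]), so disc(K) = 4d = 4 * (822) = 3288

3288


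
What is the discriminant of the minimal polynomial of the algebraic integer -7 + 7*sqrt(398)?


The element -7 + 7*sqrt(398) has minimal polynomial:
x^2 + 14*x - 19453
Discriminant = (14)^2 - 4*(-19453)
= 196 + 77812
= 78008

78008


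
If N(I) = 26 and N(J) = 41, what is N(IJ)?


N(IJ) = N(I) * N(J)
= 26 * 41
= 1066

1066


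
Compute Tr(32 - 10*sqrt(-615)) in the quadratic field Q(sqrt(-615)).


Tr(a + b*sqrt(d)) = (a + b*sqrt(d)) + (a - b*sqrt(d)) = 2a
= 2 * (32)
= 64

64


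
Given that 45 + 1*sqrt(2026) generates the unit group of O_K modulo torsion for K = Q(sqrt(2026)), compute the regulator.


epsilon = 45 + 1*sqrt(2026)
= 90.0111
R = ln(90.0111)
= 4.4999

4.4999


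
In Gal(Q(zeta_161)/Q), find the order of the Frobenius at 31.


The Frobenius at p in Gal(Q(zeta_n)/Q) = (Z/nZ)* is the class of p, so its order is ord_161(31), the smallest k >= 1 with 31^k = 1 mod 161.
n = 161 = 7 * 23, phi(161) = 132; the order divides phi(n).
Divisors of 132: 1, 2, 3, 4, 6, 11, 12, 22, 33, 44, 66, 132
Repeated squaring mod 161: 31^1 = 31, 31^2 = 156, 31^4 = 25, 31^8 = 142, 31^16 = 39, 31^32 = 72, 31^64 = 32, 31^128 = 58
Test divisors in increasing order:
  k=1: 31^1 = 31 mod 161
  k=2: 31^2 = 156 mod 161
  k=3: 31^3 = 156 * 31 = 6 mod 161
  k=4: 31^4 = 25 mod 161
  k=6: 31^6 = 25 * 156 = 36 mod 161
  k=11: 31^11 = 142 * 156 * 31 = 47 mod 161
  k=12: 31^12 = 142 * 25 = 8 mod 161
  k=22: 31^22 = 39 * 25 * 156 = 116 mod 161
  k=33: 31^33 = 72 * 31 = 139 mod 161
  k=44: 31^44 = 72 * 142 * 25 = 93 mod 161
  k=66: 31^66 = 32 * 156 = 1 mod 161  <- first divisor giving 1
Order = 66

66


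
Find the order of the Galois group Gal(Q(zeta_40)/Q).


|Gal(Q(zeta_40)/Q)| = phi(40)
= 16

16


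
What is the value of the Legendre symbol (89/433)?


p = 433 is prime, so compute (89/433) with the reciprocity algorithm (Jacobi-symbol steps: pull out 2s via (2/n), flip via reciprocity, reduce):
  reciprocity: (89/433) -> +(433/89)
  reduce: (77/89)
  reciprocity: (77/89) -> +(89/77)
  reduce: (12/77)
  pull out 2: (2/77) = -1  (since 77 mod 8 = 5)
  pull out 2: (2/77) = -1  (since 77 mod 8 = 5)
  reciprocity: (3/77) -> +(77/3)
  reduce: (2/3)
  pull out 2: (2/3) = -1  (since 3 mod 8 = 3)
  (1/3) = 1
Product of signs = -1
(89/433) = -1

-1


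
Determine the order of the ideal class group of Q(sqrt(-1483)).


K = Q(sqrt(-1483)). d mod 4 = 1, so D = disc(K) = d = -1483
h(K) equals the number of primitive reduced positive-definite forms (a, b, c) = a*x^2 + b*x*y + c*y^2 with b^2 - 4ac = D,
where reduced means |b| <= a <= c, with b >= 0 whenever |b| = a or a = c, and primitive means gcd(a, b, c) = 1.
Reduced forces 3a^2 <= |D| = 1483, so 1 <= a <= 22; b must have the parity of D, and c = (b^2 - D)/(4a) must be an integer >= a.
Enumerate a = 1..22, b in [-a, a]:
  a=1: (1, 1, 371)  [1]
  a=2..6: none
  a=7: (7, -1, 53), (7, 1, 53)  [2]
  a=8..12: none
  a=13: (13, -5, 29), (13, 5, 29)  [2]
  a=14..16: none
  a=17: (17, -9, 23), (17, 9, 23)  [2]
  a=18..22: none
Total reduced forms: 1 + 2 + 2 + 2 = 7
h = 7

7


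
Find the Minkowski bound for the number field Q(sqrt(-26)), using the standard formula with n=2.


d = -26, d mod 4 = 2, so disc(K) = 4d = -104; |disc(K)| = 104
Imaginary quadratic field, so n = 2, s = r2 = 1, r1 = 0
M = (n!/n^n) * (4/pi)^s * sqrt(|disc(K)|) = (2!/2^2) * (4/pi)^1 * sqrt(104)
= 0.5 * 1.273240 * 10.198039
= 6.4923

6.4923


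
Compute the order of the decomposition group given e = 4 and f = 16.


|D_P| = e * f
= 4 * 16
= 64

64


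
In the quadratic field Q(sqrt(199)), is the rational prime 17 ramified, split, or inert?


K = Q(sqrt(199)). Since d mod 4 = 3, disc(K) = 796.
Check p | disc: 796 mod 17 = 14.
p does not divide disc. Compute Legendre symbol (d/p):
12^((17-1)/2) mod 17 = -1
(d/p) = -1, so p is inert: (p) stays prime with e=1, f=2, g=1.
Therefore p is inert.

inert


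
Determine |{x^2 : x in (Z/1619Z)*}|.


For prime p, the number of non-zero quadratic residues is (p-1)/2.
= (1619-1)/2
= 809

809


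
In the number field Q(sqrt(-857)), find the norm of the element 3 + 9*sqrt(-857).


N(a + b*sqrt(d)) = a^2 - d*b^2
= (3)^2 - (-857)*(9)^2
= 9 + 69417
= 69426

69426


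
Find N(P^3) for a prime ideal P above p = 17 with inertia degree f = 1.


N(P^a) = p^(a*f)
= 17^(3*1)
= 17^3
= 4913

4913


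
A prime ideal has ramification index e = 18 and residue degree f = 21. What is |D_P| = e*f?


|D_P| = e * f
= 18 * 21
= 378

378


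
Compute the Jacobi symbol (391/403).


Compute (391/403) via quadratic reciprocity:
  reciprocity: (391/403) -> -(403/391)
  reduce: (12/391)
  pull out 2: (2/391) = +1  (since 391 mod 8 = 7)
  pull out 2: (2/391) = +1  (since 391 mod 8 = 7)
  reciprocity: (3/391) -> -(391/3)
  reduce: (1/3)
  (1/3) = 1
Product of signs = 1

1


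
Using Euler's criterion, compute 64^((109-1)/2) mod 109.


p = 109 is prime and the exponent is (p-1)/2 = 54, so by Euler's criterion 64^54 = (64/109) = +1 or -1 mod 109.
Compute by square-and-multiply:
  54 = 32 + 16 + 4 + 2 (binary 110110)
  Repeated squaring mod 109: 64^1 = 64, 64^2 = 63, 64^4 = 45, 64^8 = 63, 64^16 = 45, 64^32 = 63
  64^54 = 64^32 * 64^16 * 64^4 * 64^2 = 63 * 45 * 45 * 63 mod 109
    63 * 45 = 2835 = 1 mod 109
    1 * 45 = 45 = 45 mod 109
    45 * 63 = 2835 = 1 mod 109
  64^54 = 1 mod 109
Result 1: 64 is a quadratic residue mod 109.
64^54 mod 109 = 1

1


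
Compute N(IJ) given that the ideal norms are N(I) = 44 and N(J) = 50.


N(IJ) = N(I) * N(J)
= 44 * 50
= 2200

2200


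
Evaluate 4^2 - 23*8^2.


x^2 - d*y^2
= 4^2 - 23*8^2
= 16 - 1472
= -1456

-1456


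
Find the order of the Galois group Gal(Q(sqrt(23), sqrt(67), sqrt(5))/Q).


The 3 square roots of distinct primes are multiplicatively independent over Q,
so [K:Q] = 2^3 and Gal(K/Q) is isomorphic to (Z/2Z)^3.
|Gal| = 2^3 = 8

8


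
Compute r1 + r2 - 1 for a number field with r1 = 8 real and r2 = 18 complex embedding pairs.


By Dirichlet's unit theorem:
rank = r1 + r2 - 1
= 8 + 18 - 1
= 25

25


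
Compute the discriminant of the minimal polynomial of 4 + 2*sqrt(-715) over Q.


The element 4 + 2*sqrt(-715) has minimal polynomial:
x^2 - 8*x + 2876
Discriminant = (-8)^2 - 4*(2876)
= 64 - 11504
= -11440

-11440


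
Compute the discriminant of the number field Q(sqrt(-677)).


For K = Q(sqrt(d)) with d squarefree: disc(K) = d if d = 1 mod 4, and disc(K) = 4d if d = 2 or 3 mod 4.
Here d = -677, and d mod 4 = 3.
d = 3 mod 4, not 1 (O_K = Z[sqrt(d)]), so disc(K) = 4d = 4 * (-677) = -2708

-2708


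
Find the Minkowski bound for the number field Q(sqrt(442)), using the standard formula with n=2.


d = 442, d mod 4 = 2, so disc(K) = 4d = 1768; |disc(K)| = 1768
Real quadratic field, so n = 2, s = r2 = 0, r1 = 2
M = (n!/n^n) * (4/pi)^s * sqrt(|disc(K)|) = (2!/2^2) * (4/pi)^0 * sqrt(1768)
= 0.5 * 1.000000 * 42.047592
= 21.0238

21.0238


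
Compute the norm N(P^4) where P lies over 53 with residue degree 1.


N(P^a) = p^(a*f)
= 53^(4*1)
= 53^4
= 7890481

7890481


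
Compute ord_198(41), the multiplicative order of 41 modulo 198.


We want ord_198(41), the smallest k >= 1 with 41^k = 1 mod 198.
n = 198 = 2 * 3^2 * 11, phi(198) = 60; the order divides phi(n).
Divisors of 60: 1, 2, 3, 4, 5, 6, 10, 12, 15, 20, 30, 60
Repeated squaring mod 198: 41^1 = 41, 41^2 = 97, 41^4 = 103, 41^8 = 115, 41^16 = 157, 41^32 = 97
Test divisors in increasing order:
  k=1: 41^1 = 41 mod 198
  k=2: 41^2 = 97 mod 198
  k=3: 41^3 = 97 * 41 = 17 mod 198
  k=4: 41^4 = 103 mod 198
  k=5: 41^5 = 103 * 41 = 65 mod 198
  k=6: 41^6 = 103 * 97 = 91 mod 198
  k=10: 41^10 = 115 * 97 = 67 mod 198
  k=12: 41^12 = 115 * 103 = 163 mod 198
  k=15: 41^15 = 115 * 103 * 97 * 41 = 197 mod 198
  k=20: 41^20 = 157 * 103 = 133 mod 198
  k=30: 41^30 = 157 * 115 * 103 * 97 = 1 mod 198  <- first divisor giving 1
Order = 30

30


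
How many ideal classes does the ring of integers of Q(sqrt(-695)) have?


K = Q(sqrt(-695)). d mod 4 = 1, so D = disc(K) = d = -695
h(K) equals the number of primitive reduced positive-definite forms (a, b, c) = a*x^2 + b*x*y + c*y^2 with b^2 - 4ac = D,
where reduced means |b| <= a <= c, with b >= 0 whenever |b| = a or a = c, and primitive means gcd(a, b, c) = 1.
Reduced forces 3a^2 <= |D| = 695, so 1 <= a <= 15; b must have the parity of D, and c = (b^2 - D)/(4a) must be an integer >= a.
Enumerate a = 1..15, b in [-a, a]:
  a=1: (1, 1, 174)  [1]
  a=2: (2, -1, 87), (2, 1, 87)  [2]
  a=3: (3, -1, 58), (3, 1, 58)  [2]
  a=4: (4, -3, 44), (4, 3, 44)  [2]
  a=5: (5, 5, 36)  [1]
  a=6: (6, -5, 30), (6, -1, 29), (6, 1, 29), (6, 5, 30)  [4]
  a=7: none
  a=8: (8, -3, 22), (8, 3, 22)  [2]
  a=9: (9, -5, 20), (9, 5, 20)  [2]
  a=10: (10, -5, 18), (10, 5, 18)  [2]
  a=11: (11, -3, 16), (11, 3, 16)  [2]
  a=12: (12, -11, 17), (12, -5, 15), (12, 5, 15), (12, 11, 17)  [4]
  a=13..15: none
Total reduced forms: 1 + 2 + 2 + 2 + 1 + 4 + 2 + 2 + 2 + 2 + 4 = 24
h = 24

24


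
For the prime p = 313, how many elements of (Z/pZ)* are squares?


For prime p, the number of non-zero quadratic residues is (p-1)/2.
= (313-1)/2
= 156

156


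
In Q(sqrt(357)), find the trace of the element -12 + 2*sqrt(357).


Tr(a + b*sqrt(d)) = (a + b*sqrt(d)) + (a - b*sqrt(d)) = 2a
= 2 * (-12)
= -24

-24


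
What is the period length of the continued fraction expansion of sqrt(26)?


Run the CF algorithm for sqrt(26).
a_0 = floor(sqrt(26)) = 5; set m_0=0, q_0=1.
Recurrence: m' = q*a - m,  q' = (d - m'^2)/q,  a' = floor((a_0 + m')/q').
  step 1: m=5, q=1, a=10
a_1 = 2*a_0 = 10, so the period closes here.
sqrt(26) = [5; 10]
Period length = 1

1


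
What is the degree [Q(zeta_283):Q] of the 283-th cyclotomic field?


The degree equals Euler's totient phi(283).
283 = 283
phi(283) = 282

282


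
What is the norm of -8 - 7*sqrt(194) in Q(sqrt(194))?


N(a + b*sqrt(d)) = a^2 - d*b^2
= (-8)^2 - (194)*(-7)^2
= 64 - 9506
= -9442

-9442


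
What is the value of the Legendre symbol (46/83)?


p = 83 is prime, so compute (46/83) with the reciprocity algorithm (Jacobi-symbol steps: pull out 2s via (2/n), flip via reciprocity, reduce):
  pull out 2: (2/83) = -1  (since 83 mod 8 = 3)
  reciprocity: (23/83) -> -(83/23)
  reduce: (14/23)
  pull out 2: (2/23) = +1  (since 23 mod 8 = 7)
  reciprocity: (7/23) -> -(23/7)
  reduce: (2/7)
  pull out 2: (2/7) = +1  (since 7 mod 8 = 7)
  (1/7) = 1
Product of signs = -1
(46/83) = -1

-1


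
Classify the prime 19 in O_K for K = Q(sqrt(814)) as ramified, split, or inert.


K = Q(sqrt(814)). Since d mod 4 = 2, disc(K) = 3256.
Check p | disc: 3256 mod 19 = 7.
p does not divide disc. Compute Legendre symbol (d/p):
16^((19-1)/2) mod 19 = 1
(d/p) = 1, so p splits: (p) = P*P' with e=1, f=1, g=2.
Therefore p is split.

split


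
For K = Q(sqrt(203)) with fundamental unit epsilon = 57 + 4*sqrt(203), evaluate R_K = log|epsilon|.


epsilon = 57 + 4*sqrt(203)
= 113.9912
R = ln(113.9912)
= 4.7361

4.7361


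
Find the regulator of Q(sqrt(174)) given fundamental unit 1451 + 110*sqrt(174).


epsilon = 1451 + 110*sqrt(174)
= 2901.9997
R = ln(2901.9997)
= 7.9732

7.9732


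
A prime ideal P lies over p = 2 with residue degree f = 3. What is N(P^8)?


N(P^a) = p^(a*f)
= 2^(8*3)
= 2^24
= 16777216

16777216


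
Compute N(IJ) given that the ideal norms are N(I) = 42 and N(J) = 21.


N(IJ) = N(I) * N(J)
= 42 * 21
= 882

882


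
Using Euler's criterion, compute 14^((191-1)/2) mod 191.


p = 191 is prime and the exponent is (p-1)/2 = 95, so by Euler's criterion 14^95 = (14/191) = +1 or -1 mod 191.
Compute by square-and-multiply:
  95 = 64 + 16 + 8 + 4 + 2 + 1 (binary 1011111)
  Repeated squaring mod 191: 14^1 = 14, 14^2 = 5, 14^4 = 25, 14^8 = 52, 14^16 = 30, 14^32 = 136, 14^64 = 160
  14^95 = 14^64 * 14^16 * 14^8 * 14^4 * 14^2 * 14^1 = 160 * 30 * 52 * 25 * 5 * 14 mod 191
    160 * 30 = 4800 = 25 mod 191
    25 * 52 = 1300 = 154 mod 191
    154 * 25 = 3850 = 30 mod 191
    30 * 5 = 150 = 150 mod 191
    150 * 14 = 2100 = 190 mod 191
  14^95 = 190 mod 191
Result 190 = p - 1 = -1 mod 191: 14 is a quadratic non-residue mod 191. As a residue in [0, p-1] the value is 190.
14^95 mod 191 = 190

190


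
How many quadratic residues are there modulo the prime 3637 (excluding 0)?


For prime p, the number of non-zero quadratic residues is (p-1)/2.
= (3637-1)/2
= 1818

1818


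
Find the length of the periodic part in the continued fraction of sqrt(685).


Run the CF algorithm for sqrt(685).
a_0 = floor(sqrt(685)) = 26; set m_0=0, q_0=1.
Recurrence: m' = q*a - m,  q' = (d - m'^2)/q,  a' = floor((a_0 + m')/q').
  step 1: m=26, q=9, a=5
  step 2: m=19, q=36, a=1
  step 3: m=17, q=11, a=3
  step 4: m=16, q=39, a=1
  step 5: m=23, q=4, a=12
  step 6: m=25, q=15, a=3
  step 7: m=20, q=19, a=2
  step 8: m=18, q=19, a=2
  step 9: m=20, q=15, a=3
  step 10: m=25, q=4, a=12
  step 11: m=23, q=39, a=1
  step 12: m=16, q=11, a=3
  step 13: m=17, q=36, a=1
  step 14: m=19, q=9, a=5
  step 15: m=26, q=1, a=52
a_15 = 2*a_0 = 52, so the period closes here.
sqrt(685) = [26; 5, 1, 3, 1, 12, 3, 2, 2, 3, 12, 1, 3, 1, 5, 52]
Period length = 15

15


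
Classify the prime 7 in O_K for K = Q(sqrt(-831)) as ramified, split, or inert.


K = Q(sqrt(-831)). Since d mod 4 = 1, disc(K) = -831.
Check p | disc: -831 mod 7 = 2.
p does not divide disc. Compute Legendre symbol (d/p):
2^((7-1)/2) mod 7 = 1
(d/p) = 1, so p splits: (p) = P*P' with e=1, f=1, g=2.
Therefore p is split.

split


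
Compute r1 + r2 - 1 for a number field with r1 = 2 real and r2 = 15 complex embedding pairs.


By Dirichlet's unit theorem:
rank = r1 + r2 - 1
= 2 + 15 - 1
= 16

16


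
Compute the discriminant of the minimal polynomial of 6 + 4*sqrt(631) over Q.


The element 6 + 4*sqrt(631) has minimal polynomial:
x^2 - 12*x - 10060
Discriminant = (-12)^2 - 4*(-10060)
= 144 + 40240
= 40384

40384


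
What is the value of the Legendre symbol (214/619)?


p = 619 is prime, so compute (214/619) with the reciprocity algorithm (Jacobi-symbol steps: pull out 2s via (2/n), flip via reciprocity, reduce):
  pull out 2: (2/619) = -1  (since 619 mod 8 = 3)
  reciprocity: (107/619) -> -(619/107)
  reduce: (84/107)
  pull out 2: (2/107) = -1  (since 107 mod 8 = 3)
  pull out 2: (2/107) = -1  (since 107 mod 8 = 3)
  reciprocity: (21/107) -> +(107/21)
  reduce: (2/21)
  pull out 2: (2/21) = -1  (since 21 mod 8 = 5)
  (1/21) = 1
Product of signs = -1
(214/619) = -1

-1


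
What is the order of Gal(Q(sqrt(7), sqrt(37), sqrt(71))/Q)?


The 3 square roots of distinct primes are multiplicatively independent over Q,
so [K:Q] = 2^3 and Gal(K/Q) is isomorphic to (Z/2Z)^3.
|Gal| = 2^3 = 8

8


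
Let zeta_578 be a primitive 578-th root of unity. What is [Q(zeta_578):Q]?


The degree equals Euler's totient phi(578).
578 = 2 * 17^2
phi(578) = 272

272


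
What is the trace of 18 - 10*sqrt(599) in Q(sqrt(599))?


Tr(a + b*sqrt(d)) = (a + b*sqrt(d)) + (a - b*sqrt(d)) = 2a
= 2 * (18)
= 36

36


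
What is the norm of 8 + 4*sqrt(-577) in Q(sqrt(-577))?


N(a + b*sqrt(d)) = a^2 - d*b^2
= (8)^2 - (-577)*(4)^2
= 64 + 9232
= 9296

9296


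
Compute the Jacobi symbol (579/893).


Compute (579/893) via quadratic reciprocity:
  reciprocity: (579/893) -> +(893/579)
  reduce: (314/579)
  pull out 2: (2/579) = -1  (since 579 mod 8 = 3)
  reciprocity: (157/579) -> +(579/157)
  reduce: (108/157)
  pull out 2: (2/157) = -1  (since 157 mod 8 = 5)
  pull out 2: (2/157) = -1  (since 157 mod 8 = 5)
  reciprocity: (27/157) -> +(157/27)
  reduce: (22/27)
  pull out 2: (2/27) = -1  (since 27 mod 8 = 3)
  reciprocity: (11/27) -> -(27/11)
  reduce: (5/11)
  reciprocity: (5/11) -> +(11/5)
  reduce: (1/5)
  (1/5) = 1
Product of signs = -1

-1


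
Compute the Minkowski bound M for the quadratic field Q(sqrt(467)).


d = 467, d mod 4 = 3, so disc(K) = 4d = 1868; |disc(K)| = 1868
Real quadratic field, so n = 2, s = r2 = 0, r1 = 2
M = (n!/n^n) * (4/pi)^s * sqrt(|disc(K)|) = (2!/2^2) * (4/pi)^0 * sqrt(1868)
= 0.5 * 1.000000 * 43.220366
= 21.6102

21.6102


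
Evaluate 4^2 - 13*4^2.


x^2 - d*y^2
= 4^2 - 13*4^2
= 16 - 208
= -192

-192


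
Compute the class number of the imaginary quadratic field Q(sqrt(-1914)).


K = Q(sqrt(-1914)). d mod 4 = 2, so D = disc(K) = 4d = -7656
h(K) equals the number of primitive reduced positive-definite forms (a, b, c) = a*x^2 + b*x*y + c*y^2 with b^2 - 4ac = D,
where reduced means |b| <= a <= c, with b >= 0 whenever |b| = a or a = c, and primitive means gcd(a, b, c) = 1.
Reduced forces 3a^2 <= |D| = 7656, so 1 <= a <= 50; b must have the parity of D, and c = (b^2 - D)/(4a) must be an integer >= a.
Enumerate a = 1..50, b in [-a, a]:
  a=1: (1, 0, 1914)  [1]
  a=2: (2, 0, 957)  [1]
  a=3: (3, 0, 638)  [1]
  a=4: none
  a=5: (5, -2, 383), (5, 2, 383)  [2]
  a=6: (6, 0, 319)  [1]
  a=7: (7, -4, 274), (7, 4, 274)  [2]
  a=8..9: none
  a=10: (10, -8, 193), (10, 8, 193)  [2]
  a=11: (11, 0, 174)  [1]
  a=12: none
  a=13: (13, -12, 150), (13, 12, 150)  [2]
  a=14: (14, -4, 137), (14, 4, 137)  [2]
  a=15: (15, -12, 130), (15, 12, 130)  [2]
  a=16..18: none
  a=19: (19, -18, 105), (19, 18, 105)  [2]
  a=20: none
  a=21: (21, -18, 95), (21, 18, 95)  [2]
  a=22: (22, 0, 87)  [1]
  a=23: (23, -16, 86), (23, 16, 86)  [2]
  a=24: none
  a=25: (25, -12, 78), (25, 12, 78)  [2]
  a=26: (26, -12, 75), (26, 12, 75)  [2]
  a=27..28: none
  a=29: (29, 0, 66)  [1]
  a=30: (30, -12, 65), (30, 12, 65)  [2]
  a=31: (31, -30, 69), (31, 30, 69)  [2]
  a=32: none
  a=33: (33, 0, 58)  [1]
  a=34: none
  a=35: (35, -32, 62), (35, -18, 57), (35, 18, 57), (35, 32, 62)  [4]
  a=36: none
  a=37: (37, -22, 55), (37, 22, 55)  [2]
  a=38: (38, -20, 53), (38, 20, 53)  [2]
  a=39: (39, -12, 50), (39, 12, 50)  [2]
  a=40..41: none
  a=42: (42, -24, 49), (42, 24, 49)  [2]
  a=43: (43, -16, 46), (43, 16, 46)  [2]
  a=44..50: none
Total reduced forms: 1 + 1 + 1 + 2 + 1 + 2 + 2 + 1 + 2 + 2 + 2 + 2 + 2 + 1 + 2 + 2 + 2 + 1 + 2 + 2 + 1 + 4 + 2 + 2 + 2 + 2 + 2 = 48
h = 48

48


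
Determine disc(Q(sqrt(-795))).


For K = Q(sqrt(d)) with d squarefree: disc(K) = d if d = 1 mod 4, and disc(K) = 4d if d = 2 or 3 mod 4.
Here d = -795, and d mod 4 = 1.
d = 1 mod 4 (O_K = Z[(1+sqrt(d))/2]), so disc(K) = d = -795

-795


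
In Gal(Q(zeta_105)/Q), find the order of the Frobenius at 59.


The Frobenius at p in Gal(Q(zeta_n)/Q) = (Z/nZ)* is the class of p, so its order is ord_105(59), the smallest k >= 1 with 59^k = 1 mod 105.
n = 105 = 3 * 5 * 7, phi(105) = 48; the order divides phi(n).
Divisors of 48: 1, 2, 3, 4, 6, 8, 12, 16, 24, 48
Repeated squaring mod 105: 59^1 = 59, 59^2 = 16, 59^4 = 46, 59^8 = 16, 59^16 = 46, 59^32 = 16
Test divisors in increasing order:
  k=1: 59^1 = 59 mod 105
  k=2: 59^2 = 16 mod 105
  k=3: 59^3 = 16 * 59 = 104 mod 105
  k=4: 59^4 = 46 mod 105
  k=6: 59^6 = 46 * 16 = 1 mod 105  <- first divisor giving 1
Order = 6

6


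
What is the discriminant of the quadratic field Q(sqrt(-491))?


For K = Q(sqrt(d)) with d squarefree: disc(K) = d if d = 1 mod 4, and disc(K) = 4d if d = 2 or 3 mod 4.
Here d = -491, and d mod 4 = 1.
d = 1 mod 4 (O_K = Z[(1+sqrt(d))/2]), so disc(K) = d = -491

-491


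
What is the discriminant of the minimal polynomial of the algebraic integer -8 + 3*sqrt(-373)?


The element -8 + 3*sqrt(-373) has minimal polynomial:
x^2 + 16*x + 3421
Discriminant = (16)^2 - 4*(3421)
= 256 - 13684
= -13428

-13428


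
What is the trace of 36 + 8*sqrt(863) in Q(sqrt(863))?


Tr(a + b*sqrt(d)) = (a + b*sqrt(d)) + (a - b*sqrt(d)) = 2a
= 2 * (36)
= 72

72


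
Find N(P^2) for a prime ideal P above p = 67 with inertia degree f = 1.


N(P^a) = p^(a*f)
= 67^(2*1)
= 67^2
= 4489

4489


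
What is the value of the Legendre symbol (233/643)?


p = 643 is prime, so compute (233/643) with the reciprocity algorithm (Jacobi-symbol steps: pull out 2s via (2/n), flip via reciprocity, reduce):
  reciprocity: (233/643) -> +(643/233)
  reduce: (177/233)
  reciprocity: (177/233) -> +(233/177)
  reduce: (56/177)
  pull out 2: (2/177) = +1  (since 177 mod 8 = 1)
  pull out 2: (2/177) = +1  (since 177 mod 8 = 1)
  pull out 2: (2/177) = +1  (since 177 mod 8 = 1)
  reciprocity: (7/177) -> +(177/7)
  reduce: (2/7)
  pull out 2: (2/7) = +1  (since 7 mod 8 = 7)
  (1/7) = 1
Product of signs = 1
(233/643) = 1

1


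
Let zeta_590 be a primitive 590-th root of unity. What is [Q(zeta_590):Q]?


The degree equals Euler's totient phi(590).
590 = 2 * 5 * 59
phi(590) = 232

232


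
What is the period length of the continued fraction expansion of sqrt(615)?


Run the CF algorithm for sqrt(615).
a_0 = floor(sqrt(615)) = 24; set m_0=0, q_0=1.
Recurrence: m' = q*a - m,  q' = (d - m'^2)/q,  a' = floor((a_0 + m')/q').
  step 1: m=24, q=39, a=1
  step 2: m=15, q=10, a=3
  step 3: m=15, q=39, a=1
  step 4: m=24, q=1, a=48
a_4 = 2*a_0 = 48, so the period closes here.
sqrt(615) = [24; 1, 3, 1, 48]
Period length = 4

4


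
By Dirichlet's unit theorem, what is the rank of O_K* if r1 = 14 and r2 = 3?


By Dirichlet's unit theorem:
rank = r1 + r2 - 1
= 14 + 3 - 1
= 16

16


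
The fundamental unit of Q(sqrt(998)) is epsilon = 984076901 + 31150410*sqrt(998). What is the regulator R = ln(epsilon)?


epsilon = 984076901 + 31150410*sqrt(998)
= 1.9682e+09
R = ln(1.9682e+09)
= 21.4004

21.4004


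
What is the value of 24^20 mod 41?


p = 41 is prime and the exponent is (p-1)/2 = 20, so by Euler's criterion 24^20 = (24/41) = +1 or -1 mod 41.
Compute by square-and-multiply:
  20 = 16 + 4 (binary 10100)
  Repeated squaring mod 41: 24^1 = 24, 24^2 = 2, 24^4 = 4, 24^8 = 16, 24^16 = 10
  24^20 = 24^16 * 24^4 = 10 * 4 mod 41
    10 * 4 = 40 = 40 mod 41
  24^20 = 40 mod 41
Result 40 = p - 1 = -1 mod 41: 24 is a quadratic non-residue mod 41. As a residue in [0, p-1] the value is 40.
24^20 mod 41 = 40

40


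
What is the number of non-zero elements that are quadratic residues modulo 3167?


For prime p, the number of non-zero quadratic residues is (p-1)/2.
= (3167-1)/2
= 1583

1583


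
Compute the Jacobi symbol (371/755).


Compute (371/755) via quadratic reciprocity:
  reciprocity: (371/755) -> -(755/371)
  reduce: (13/371)
  reciprocity: (13/371) -> +(371/13)
  reduce: (7/13)
  reciprocity: (7/13) -> +(13/7)
  reduce: (6/7)
  pull out 2: (2/7) = +1  (since 7 mod 8 = 7)
  reciprocity: (3/7) -> -(7/3)
  reduce: (1/3)
  (1/3) = 1
Product of signs = 1

1


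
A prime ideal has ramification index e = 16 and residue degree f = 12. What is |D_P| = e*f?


|D_P| = e * f
= 16 * 12
= 192

192


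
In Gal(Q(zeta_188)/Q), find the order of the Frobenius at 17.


The Frobenius at p in Gal(Q(zeta_n)/Q) = (Z/nZ)* is the class of p, so its order is ord_188(17), the smallest k >= 1 with 17^k = 1 mod 188.
n = 188 = 2^2 * 47, phi(188) = 92; the order divides phi(n).
Divisors of 92: 1, 2, 4, 23, 46, 92
Repeated squaring mod 188: 17^1 = 17, 17^2 = 101, 17^4 = 49, 17^8 = 145, 17^16 = 157, 17^32 = 21, 17^64 = 65
Test divisors in increasing order:
  k=1: 17^1 = 17 mod 188
  k=2: 17^2 = 101 mod 188
  k=4: 17^4 = 49 mod 188
  k=23: 17^23 = 157 * 49 * 101 * 17 = 1 mod 188  <- first divisor giving 1
Order = 23

23


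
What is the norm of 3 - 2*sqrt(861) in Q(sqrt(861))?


N(a + b*sqrt(d)) = a^2 - d*b^2
= (3)^2 - (861)*(-2)^2
= 9 - 3444
= -3435

-3435


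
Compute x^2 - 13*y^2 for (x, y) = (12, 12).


x^2 - d*y^2
= 12^2 - 13*12^2
= 144 - 1872
= -1728

-1728


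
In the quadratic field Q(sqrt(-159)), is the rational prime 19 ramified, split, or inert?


K = Q(sqrt(-159)). Since d mod 4 = 1, disc(K) = -159.
Check p | disc: -159 mod 19 = 12.
p does not divide disc. Compute Legendre symbol (d/p):
12^((19-1)/2) mod 19 = -1
(d/p) = -1, so p is inert: (p) stays prime with e=1, f=2, g=1.
Therefore p is inert.

inert


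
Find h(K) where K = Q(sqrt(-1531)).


K = Q(sqrt(-1531)). d mod 4 = 1, so D = disc(K) = d = -1531
h(K) equals the number of primitive reduced positive-definite forms (a, b, c) = a*x^2 + b*x*y + c*y^2 with b^2 - 4ac = D,
where reduced means |b| <= a <= c, with b >= 0 whenever |b| = a or a = c, and primitive means gcd(a, b, c) = 1.
Reduced forces 3a^2 <= |D| = 1531, so 1 <= a <= 22; b must have the parity of D, and c = (b^2 - D)/(4a) must be an integer >= a.
Enumerate a = 1..22, b in [-a, a]:
  a=1: (1, 1, 383)  [1]
  a=2..4: none
  a=5: (5, -3, 77), (5, 3, 77)  [2]
  a=6: none
  a=7: (7, -3, 55), (7, 3, 55)  [2]
  a=8..10: none
  a=11: (11, -3, 35), (11, 3, 35)  [2]
  a=12: none
  a=13: (13, -9, 31), (13, 9, 31)  [2]
  a=14..16: none
  a=17: (17, -13, 25), (17, 13, 25)  [2]
  a=18..22: none
Total reduced forms: 1 + 2 + 2 + 2 + 2 + 2 = 11
h = 11

11


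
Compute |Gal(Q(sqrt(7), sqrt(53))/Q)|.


The 2 square roots of distinct primes are multiplicatively independent over Q,
so [K:Q] = 2^2 and Gal(K/Q) is isomorphic to (Z/2Z)^2.
|Gal| = 2^2 = 4

4


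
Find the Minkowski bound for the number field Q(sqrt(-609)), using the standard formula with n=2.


d = -609, d mod 4 = 3, so disc(K) = 4d = -2436; |disc(K)| = 2436
Imaginary quadratic field, so n = 2, s = r2 = 1, r1 = 0
M = (n!/n^n) * (4/pi)^s * sqrt(|disc(K)|) = (2!/2^2) * (4/pi)^1 * sqrt(2436)
= 0.5 * 1.273240 * 49.355851
= 31.4209

31.4209


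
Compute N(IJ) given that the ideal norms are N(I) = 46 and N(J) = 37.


N(IJ) = N(I) * N(J)
= 46 * 37
= 1702

1702


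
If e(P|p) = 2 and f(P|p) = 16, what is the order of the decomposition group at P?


|D_P| = e * f
= 2 * 16
= 32

32


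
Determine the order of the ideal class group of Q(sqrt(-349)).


K = Q(sqrt(-349)). d mod 4 = 3, so D = disc(K) = 4d = -1396
h(K) equals the number of primitive reduced positive-definite forms (a, b, c) = a*x^2 + b*x*y + c*y^2 with b^2 - 4ac = D,
where reduced means |b| <= a <= c, with b >= 0 whenever |b| = a or a = c, and primitive means gcd(a, b, c) = 1.
Reduced forces 3a^2 <= |D| = 1396, so 1 <= a <= 21; b must have the parity of D, and c = (b^2 - D)/(4a) must be an integer >= a.
Enumerate a = 1..21, b in [-a, a]:
  a=1: (1, 0, 349)  [1]
  a=2: (2, 2, 175)  [1]
  a=3..4: none
  a=5: (5, -2, 70), (5, 2, 70)  [2]
  a=6: none
  a=7: (7, -2, 50), (7, 2, 50)  [2]
  a=8..9: none
  a=10: (10, -2, 35), (10, 2, 35)  [2]
  a=11: (11, -10, 34), (11, 10, 34)  [2]
  a=12..13: none
  a=14: (14, -2, 25), (14, 2, 25)  [2]
  a=15..16: none
  a=17: (17, -10, 22), (17, 10, 22)  [2]
  a=18..21: none
Total reduced forms: 1 + 1 + 2 + 2 + 2 + 2 + 2 + 2 = 14
h = 14

14


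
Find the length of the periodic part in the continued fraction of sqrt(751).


Run the CF algorithm for sqrt(751).
a_0 = floor(sqrt(751)) = 27; set m_0=0, q_0=1.
Recurrence: m' = q*a - m,  q' = (d - m'^2)/q,  a' = floor((a_0 + m')/q').
  step 1: m=27, q=22, a=2
  step 2: m=17, q=21, a=2
  step 3: m=25, q=6, a=8
  step 4: m=23, q=37, a=1
  step 5: m=14, q=15, a=2
  step 6: m=16, q=33, a=1
  step 7: m=17, q=14, a=3
  step 8: m=25, q=9, a=5
  step 9: m=20, q=39, a=1
  step 10: m=19, q=10, a=4
  step 11: m=21, q=31, a=1
  step 12: m=10, q=21, a=1
  step 13: m=11, q=30, a=1
  step 14: m=19, q=13, a=3
  step 15: m=20, q=27, a=1
  step 16: m=7, q=26, a=1
  step 17: m=19, q=15, a=3
  step 18: m=26, q=5, a=10
  step 19: m=24, q=35, a=1
  step 20: m=11, q=18, a=2
  step 21: m=25, q=7, a=7
  step 22: m=24, q=25, a=2
  step 23: m=26, q=3, a=17
  step 24: m=25, q=42, a=1
  step 25: m=17, q=11, a=4
  step 26: m=27, q=2, a=27
  step 27: m=27, q=11, a=4
  step 28: m=17, q=42, a=1
  step 29: m=25, q=3, a=17
  step 30: m=26, q=25, a=2
  step 31: m=24, q=7, a=7
  step 32: m=25, q=18, a=2
  step 33: m=11, q=35, a=1
  step 34: m=24, q=5, a=10
  step 35: m=26, q=15, a=3
  step 36: m=19, q=26, a=1
  step 37: m=7, q=27, a=1
  step 38: m=20, q=13, a=3
  step 39: m=19, q=30, a=1
  step 40: m=11, q=21, a=1
  step 41: m=10, q=31, a=1
  step 42: m=21, q=10, a=4
  step 43: m=19, q=39, a=1
  step 44: m=20, q=9, a=5
  step 45: m=25, q=14, a=3
  step 46: m=17, q=33, a=1
  step 47: m=16, q=15, a=2
  step 48: m=14, q=37, a=1
  step 49: m=23, q=6, a=8
  step 50: m=25, q=21, a=2
  step 51: m=17, q=22, a=2
  step 52: m=27, q=1, a=54
a_52 = 2*a_0 = 54, so the period closes here.
sqrt(751) = [27; 2, 2, 8, 1, 2, 1, 3, 5, 1, 4, 1, 1, 1, 3, 1, 1, 3, 10, 1, 2, 7, 2, 17, 1, 4, 27, 4, 1, 17, 2, 7, 2, 1, 10, 3, 1, 1, 3, 1, 1, 1, 4, 1, 5, 3, 1, 2, 1, 8, 2, 2, 54]
Period length = 52

52


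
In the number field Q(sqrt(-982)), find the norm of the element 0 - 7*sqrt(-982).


N(a + b*sqrt(d)) = a^2 - d*b^2
= (0)^2 - (-982)*(-7)^2
= 0 + 48118
= 48118

48118


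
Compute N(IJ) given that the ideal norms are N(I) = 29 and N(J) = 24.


N(IJ) = N(I) * N(J)
= 29 * 24
= 696

696


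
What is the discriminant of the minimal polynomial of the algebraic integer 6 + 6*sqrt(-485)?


The element 6 + 6*sqrt(-485) has minimal polynomial:
x^2 - 12*x + 17496
Discriminant = (-12)^2 - 4*(17496)
= 144 - 69984
= -69840

-69840


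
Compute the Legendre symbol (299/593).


p = 593 is prime, so compute (299/593) with the reciprocity algorithm (Jacobi-symbol steps: pull out 2s via (2/n), flip via reciprocity, reduce):
  reciprocity: (299/593) -> +(593/299)
  reduce: (294/299)
  pull out 2: (2/299) = -1  (since 299 mod 8 = 3)
  reciprocity: (147/299) -> -(299/147)
  reduce: (5/147)
  reciprocity: (5/147) -> +(147/5)
  reduce: (2/5)
  pull out 2: (2/5) = -1  (since 5 mod 8 = 5)
  (1/5) = 1
Product of signs = -1
(299/593) = -1

-1


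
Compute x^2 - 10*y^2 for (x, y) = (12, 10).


x^2 - d*y^2
= 12^2 - 10*10^2
= 144 - 1000
= -856

-856


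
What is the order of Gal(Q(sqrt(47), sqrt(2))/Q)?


The 2 square roots of distinct primes are multiplicatively independent over Q,
so [K:Q] = 2^2 and Gal(K/Q) is isomorphic to (Z/2Z)^2.
|Gal| = 2^2 = 4

4


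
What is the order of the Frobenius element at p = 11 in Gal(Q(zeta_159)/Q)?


The Frobenius at p in Gal(Q(zeta_n)/Q) = (Z/nZ)* is the class of p, so its order is ord_159(11), the smallest k >= 1 with 11^k = 1 mod 159.
n = 159 = 3 * 53, phi(159) = 104; the order divides phi(n).
Divisors of 104: 1, 2, 4, 8, 13, 26, 52, 104
Repeated squaring mod 159: 11^1 = 11, 11^2 = 121, 11^4 = 13, 11^8 = 10, 11^16 = 100, 11^32 = 142, 11^64 = 130
Test divisors in increasing order:
  k=1: 11^1 = 11 mod 159
  k=2: 11^2 = 121 mod 159
  k=4: 11^4 = 13 mod 159
  k=8: 11^8 = 10 mod 159
  k=13: 11^13 = 10 * 13 * 11 = 158 mod 159
  k=26: 11^26 = 100 * 10 * 121 = 1 mod 159  <- first divisor giving 1
Order = 26

26


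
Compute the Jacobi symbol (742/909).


Compute (742/909) via quadratic reciprocity:
  pull out 2: (2/909) = -1  (since 909 mod 8 = 5)
  reciprocity: (371/909) -> +(909/371)
  reduce: (167/371)
  reciprocity: (167/371) -> -(371/167)
  reduce: (37/167)
  reciprocity: (37/167) -> +(167/37)
  reduce: (19/37)
  reciprocity: (19/37) -> +(37/19)
  reduce: (18/19)
  pull out 2: (2/19) = -1  (since 19 mod 8 = 3)
  reciprocity: (9/19) -> +(19/9)
  reduce: (1/9)
  (1/9) = 1
Product of signs = -1

-1


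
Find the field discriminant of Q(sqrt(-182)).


For K = Q(sqrt(d)) with d squarefree: disc(K) = d if d = 1 mod 4, and disc(K) = 4d if d = 2 or 3 mod 4.
Here d = -182, and d mod 4 = 2.
d = 2 mod 4, not 1 (O_K = Z[sqrt(d)]), so disc(K) = 4d = 4 * (-182) = -728

-728
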